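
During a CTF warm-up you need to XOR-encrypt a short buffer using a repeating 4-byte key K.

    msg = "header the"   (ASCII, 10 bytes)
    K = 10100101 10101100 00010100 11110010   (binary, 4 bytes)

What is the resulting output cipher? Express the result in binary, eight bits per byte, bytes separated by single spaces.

The 4-byte key repeats, so the effective keystream is a5 ac 14 f2 a5 ac 14 f2 a5 ac.
byte 0: 68 ⊕ a5 = cd
byte 1: 65 ⊕ ac = c9
byte 2: 61 ⊕ 14 = 75
byte 3: 64 ⊕ f2 = 96
byte 4: 65 ⊕ a5 = c0
byte 5: 72 ⊕ ac = de
byte 6: 20 ⊕ 14 = 34
byte 7: 74 ⊕ f2 = 86
byte 8: 68 ⊕ a5 = cd
byte 9: 65 ⊕ ac = c9

11001101 11001001 01110101 10010110 11000000 11011110 00110100 10000110 11001101 11001001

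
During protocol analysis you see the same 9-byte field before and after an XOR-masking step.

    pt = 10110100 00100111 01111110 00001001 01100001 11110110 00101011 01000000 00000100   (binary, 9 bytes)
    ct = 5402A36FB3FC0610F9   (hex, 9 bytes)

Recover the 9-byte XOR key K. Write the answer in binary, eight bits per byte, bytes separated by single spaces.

11100000 00100101 11011101 01100110 11010010 00001010 00101101 01010000 11111101

Since ct = pt ⊕ K, XORing both sides with pt gives K = pt ⊕ ct.
byte 0: b4 XOR 54 = e0
byte 1: 27 XOR 02 = 25
byte 2: 7e XOR a3 = dd
byte 3: 09 XOR 6f = 66
byte 4: 61 XOR b3 = d2
byte 5: f6 XOR fc = 0a
byte 6: 2b XOR 06 = 2d
byte 7: 40 XOR 10 = 50
byte 8: 04 XOR f9 = fd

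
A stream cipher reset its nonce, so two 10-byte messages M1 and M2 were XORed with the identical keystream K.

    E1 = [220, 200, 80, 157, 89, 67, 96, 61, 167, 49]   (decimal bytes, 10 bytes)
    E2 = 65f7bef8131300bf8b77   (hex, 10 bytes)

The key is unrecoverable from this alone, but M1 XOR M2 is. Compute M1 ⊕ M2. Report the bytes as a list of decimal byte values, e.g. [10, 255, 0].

E1 ⊕ E2 = (M1 ⊕ K) ⊕ (M2 ⊕ K) = M1 ⊕ M2 — the shared key cancels under XOR.
byte 0: dc ^ 65 = b9
byte 1: c8 ^ f7 = 3f
byte 2: 50 ^ be = ee
byte 3: 9d ^ f8 = 65
byte 4: 59 ^ 13 = 4a
byte 5: 43 ^ 13 = 50
byte 6: 60 ^ 00 = 60
byte 7: 3d ^ bf = 82
byte 8: a7 ^ 8b = 2c
byte 9: 31 ^ 77 = 46

[185, 63, 238, 101, 74, 80, 96, 130, 44, 70]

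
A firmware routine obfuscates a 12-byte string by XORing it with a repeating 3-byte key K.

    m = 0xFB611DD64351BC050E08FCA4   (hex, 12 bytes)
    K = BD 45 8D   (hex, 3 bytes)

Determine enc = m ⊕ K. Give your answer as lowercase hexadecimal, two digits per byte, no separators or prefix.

4624906b06dc014083b5b929

The 3-byte key repeats, so the effective keystream is bd 45 8d bd 45 8d bd 45 8d bd 45 8d.
byte 0: 11111011 ^ 10111101 = 01000110
byte 1: 01100001 ^ 01000101 = 00100100
byte 2: 00011101 ^ 10001101 = 10010000
byte 3: 11010110 ^ 10111101 = 01101011
byte 4: 01000011 ^ 01000101 = 00000110
byte 5: 01010001 ^ 10001101 = 11011100
byte 6: 10111100 ^ 10111101 = 00000001
byte 7: 00000101 ^ 01000101 = 01000000
byte 8: 00001110 ^ 10001101 = 10000011
byte 9: 00001000 ^ 10111101 = 10110101
byte 10: 11111100 ^ 01000101 = 10111001
byte 11: 10100100 ^ 10001101 = 00101001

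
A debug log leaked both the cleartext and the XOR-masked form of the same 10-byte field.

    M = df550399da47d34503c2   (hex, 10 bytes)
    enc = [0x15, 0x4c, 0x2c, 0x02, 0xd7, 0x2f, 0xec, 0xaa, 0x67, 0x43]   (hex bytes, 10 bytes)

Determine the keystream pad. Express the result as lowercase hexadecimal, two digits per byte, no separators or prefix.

ca192f9b0d683fef6481

Since enc = M ⊕ pad, XORing both sides with M gives pad = M ⊕ enc.
11011111 XOR 00010101 = 11001010
01010101 XOR 01001100 = 00011001
00000011 XOR 00101100 = 00101111
10011001 XOR 00000010 = 10011011
11011010 XOR 11010111 = 00001101
01000111 XOR 00101111 = 01101000
11010011 XOR 11101100 = 00111111
01000101 XOR 10101010 = 11101111
00000011 XOR 01100111 = 01100100
11000010 XOR 01000011 = 10000001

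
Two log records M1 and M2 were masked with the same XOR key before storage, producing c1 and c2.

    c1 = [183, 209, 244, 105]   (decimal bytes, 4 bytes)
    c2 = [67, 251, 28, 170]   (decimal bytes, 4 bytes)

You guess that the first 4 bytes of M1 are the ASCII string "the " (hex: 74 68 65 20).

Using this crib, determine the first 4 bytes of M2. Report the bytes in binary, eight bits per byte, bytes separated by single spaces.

10000000 01000010 10001101 11100011

First, c1 ⊕ c2 = (M1 ⊕ K) ⊕ (M2 ⊕ K) = M1 ⊕ M2, so the key drops out. Then M2 = (M1 ⊕ M2) ⊕ M1 over the first 4 bytes.
byte 0: (b7 ⊕ 43) ⊕ 74 = f4 ⊕ 74 = 80
byte 1: (d1 ⊕ fb) ⊕ 68 = 2a ⊕ 68 = 42
byte 2: (f4 ⊕ 1c) ⊕ 65 = e8 ⊕ 65 = 8d
byte 3: (69 ⊕ aa) ⊕ 20 = c3 ⊕ 20 = e3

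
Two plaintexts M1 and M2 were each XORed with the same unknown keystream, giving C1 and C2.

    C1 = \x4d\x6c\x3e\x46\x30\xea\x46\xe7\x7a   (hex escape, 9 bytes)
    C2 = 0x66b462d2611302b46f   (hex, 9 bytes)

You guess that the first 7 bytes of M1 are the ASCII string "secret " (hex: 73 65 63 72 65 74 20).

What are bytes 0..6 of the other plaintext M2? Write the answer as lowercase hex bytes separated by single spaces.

58 bd 3f e6 34 8d 64

First, C1 ⊕ C2 = (M1 ⊕ K) ⊕ (M2 ⊕ K) = M1 ⊕ M2, so the key drops out. Then M2 = (M1 ⊕ M2) ⊕ M1 over the first 7 bytes.
byte 0: (4d xor 66) xor 73 = 2b xor 73 = 58
byte 1: (6c xor b4) xor 65 = d8 xor 65 = bd
byte 2: (3e xor 62) xor 63 = 5c xor 63 = 3f
byte 3: (46 xor d2) xor 72 = 94 xor 72 = e6
byte 4: (30 xor 61) xor 65 = 51 xor 65 = 34
byte 5: (ea xor 13) xor 74 = f9 xor 74 = 8d
byte 6: (46 xor 02) xor 20 = 44 xor 20 = 64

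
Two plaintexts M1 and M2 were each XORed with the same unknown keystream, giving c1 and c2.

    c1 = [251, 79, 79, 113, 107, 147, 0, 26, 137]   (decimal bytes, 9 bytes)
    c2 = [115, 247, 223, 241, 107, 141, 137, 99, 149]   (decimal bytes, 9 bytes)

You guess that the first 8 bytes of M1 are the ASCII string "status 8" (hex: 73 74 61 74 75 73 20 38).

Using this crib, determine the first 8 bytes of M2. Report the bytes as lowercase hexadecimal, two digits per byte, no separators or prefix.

First, c1 ⊕ c2 = (M1 ⊕ K) ⊕ (M2 ⊕ K) = M1 ⊕ M2, so the key drops out. Then M2 = (M1 ⊕ M2) ⊕ M1 over the first 8 bytes.
byte 0: (fb XOR 73) XOR 73 = 88 XOR 73 = fb
byte 1: (4f XOR f7) XOR 74 = b8 XOR 74 = cc
byte 2: (4f XOR df) XOR 61 = 90 XOR 61 = f1
byte 3: (71 XOR f1) XOR 74 = 80 XOR 74 = f4
byte 4: (6b XOR 6b) XOR 75 = 00 XOR 75 = 75
byte 5: (93 XOR 8d) XOR 73 = 1e XOR 73 = 6d
byte 6: (00 XOR 89) XOR 20 = 89 XOR 20 = a9
byte 7: (1a XOR 63) XOR 38 = 79 XOR 38 = 41

fbccf1f4756da941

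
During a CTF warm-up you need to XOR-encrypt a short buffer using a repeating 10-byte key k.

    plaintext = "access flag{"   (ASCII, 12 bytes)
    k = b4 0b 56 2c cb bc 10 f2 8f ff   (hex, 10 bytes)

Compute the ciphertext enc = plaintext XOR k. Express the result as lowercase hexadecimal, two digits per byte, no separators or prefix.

d5683549b8cf3094e39ed370

The 10-byte key repeats, so the effective keystream is b4 0b 56 2c cb bc 10 f2 8f ff b4 0b.
byte 0: 61 xor b4 = d5
byte 1: 63 xor 0b = 68
byte 2: 63 xor 56 = 35
byte 3: 65 xor 2c = 49
byte 4: 73 xor cb = b8
byte 5: 73 xor bc = cf
byte 6: 20 xor 10 = 30
byte 7: 66 xor f2 = 94
byte 8: 6c xor 8f = e3
byte 9: 61 xor ff = 9e
byte 10: 67 xor b4 = d3
byte 11: 7b xor 0b = 70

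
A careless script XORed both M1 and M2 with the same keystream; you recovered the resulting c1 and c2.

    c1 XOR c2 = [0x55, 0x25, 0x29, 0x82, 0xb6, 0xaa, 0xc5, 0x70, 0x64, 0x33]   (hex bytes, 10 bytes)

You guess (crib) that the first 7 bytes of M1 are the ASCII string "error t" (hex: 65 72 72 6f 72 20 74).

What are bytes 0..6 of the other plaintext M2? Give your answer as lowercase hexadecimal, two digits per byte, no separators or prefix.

Since c1 ⊕ c2 = M1 ⊕ M2, XORing with the guessed M1 bytes yields the corresponding M2 bytes: M2 = (c1 ⊕ c2) ⊕ M1.
55 XOR 65 = 30
25 XOR 72 = 57
29 XOR 72 = 5b
82 XOR 6f = ed
b6 XOR 72 = c4
aa XOR 20 = 8a
c5 XOR 74 = b1

30575bedc48ab1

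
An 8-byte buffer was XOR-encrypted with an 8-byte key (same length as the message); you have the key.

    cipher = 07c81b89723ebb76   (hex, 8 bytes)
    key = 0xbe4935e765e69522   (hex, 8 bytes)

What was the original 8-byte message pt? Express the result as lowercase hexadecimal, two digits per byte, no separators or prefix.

byte 0: 00000111 ^ 10111110 = 10111001
byte 1: 11001000 ^ 01001001 = 10000001
byte 2: 00011011 ^ 00110101 = 00101110
byte 3: 10001001 ^ 11100111 = 01101110
byte 4: 01110010 ^ 01100101 = 00010111
byte 5: 00111110 ^ 11100110 = 11011000
byte 6: 10111011 ^ 10010101 = 00101110
byte 7: 01110110 ^ 00100010 = 01010100

b9812e6e17d82e54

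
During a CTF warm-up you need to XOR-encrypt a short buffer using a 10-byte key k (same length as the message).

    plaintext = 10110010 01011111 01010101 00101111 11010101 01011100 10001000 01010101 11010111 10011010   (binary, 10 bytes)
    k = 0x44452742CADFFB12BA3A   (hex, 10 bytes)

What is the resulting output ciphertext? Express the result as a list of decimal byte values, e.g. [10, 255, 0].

byte 0: 178 ^  68 = 246
byte 1:  95 ^  69 =  26
byte 2:  85 ^  39 = 114
byte 3:  47 ^  66 = 109
byte 4: 213 ^ 202 =  31
byte 5:  92 ^ 223 = 131
byte 6: 136 ^ 251 = 115
byte 7:  85 ^  18 =  71
byte 8: 215 ^ 186 = 109
byte 9: 154 ^  58 = 160

[246, 26, 114, 109, 31, 131, 115, 71, 109, 160]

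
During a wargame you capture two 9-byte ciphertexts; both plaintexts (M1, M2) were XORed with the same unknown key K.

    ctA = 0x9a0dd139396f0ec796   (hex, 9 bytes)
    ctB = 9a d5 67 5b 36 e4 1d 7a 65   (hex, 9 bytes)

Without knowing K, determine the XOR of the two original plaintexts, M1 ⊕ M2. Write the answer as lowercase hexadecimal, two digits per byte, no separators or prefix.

00d8b6620f8b13bdf3

ctA ⊕ ctB = (M1 ⊕ K) ⊕ (M2 ⊕ K) = M1 ⊕ M2 — the shared key cancels under XOR.
9a xor 9a = 00
0d xor d5 = d8
d1 xor 67 = b6
39 xor 5b = 62
39 xor 36 = 0f
6f xor e4 = 8b
0e xor 1d = 13
c7 xor 7a = bd
96 xor 65 = f3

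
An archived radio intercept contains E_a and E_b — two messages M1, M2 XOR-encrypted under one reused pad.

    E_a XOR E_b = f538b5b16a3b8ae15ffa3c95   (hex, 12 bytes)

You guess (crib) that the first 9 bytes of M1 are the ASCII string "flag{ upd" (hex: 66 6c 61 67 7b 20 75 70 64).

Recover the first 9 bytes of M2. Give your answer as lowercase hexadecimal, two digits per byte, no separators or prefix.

9354d4d6111bff913b

Since E_a ⊕ E_b = M1 ⊕ M2, XORing with the guessed M1 bytes yields the corresponding M2 bytes: M2 = (E_a ⊕ E_b) ⊕ M1.
f5 ^ 66 = 93
38 ^ 6c = 54
b5 ^ 61 = d4
b1 ^ 67 = d6
6a ^ 7b = 11
3b ^ 20 = 1b
8a ^ 75 = ff
e1 ^ 70 = 91
5f ^ 64 = 3b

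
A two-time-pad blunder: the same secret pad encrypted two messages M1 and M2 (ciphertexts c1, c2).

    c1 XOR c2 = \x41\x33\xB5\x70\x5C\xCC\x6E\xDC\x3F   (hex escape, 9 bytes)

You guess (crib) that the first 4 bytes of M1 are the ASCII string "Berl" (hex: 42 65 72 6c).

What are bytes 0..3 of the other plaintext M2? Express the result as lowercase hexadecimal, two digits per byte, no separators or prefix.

0356c71c

Since c1 ⊕ c2 = M1 ⊕ M2, XORing with the guessed M1 bytes yields the corresponding M2 bytes: M2 = (c1 ⊕ c2) ⊕ M1.
byte 0: 41 XOR 42 = 03
byte 1: 33 XOR 65 = 56
byte 2: b5 XOR 72 = c7
byte 3: 70 XOR 6c = 1c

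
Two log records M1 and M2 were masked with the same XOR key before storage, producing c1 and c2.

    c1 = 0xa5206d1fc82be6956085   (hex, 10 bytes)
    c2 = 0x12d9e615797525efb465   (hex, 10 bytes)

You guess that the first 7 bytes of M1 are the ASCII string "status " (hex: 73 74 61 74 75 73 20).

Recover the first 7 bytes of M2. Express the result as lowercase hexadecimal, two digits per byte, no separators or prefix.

c48dea7ec42de3

First, c1 ⊕ c2 = (M1 ⊕ K) ⊕ (M2 ⊕ K) = M1 ⊕ M2, so the key drops out. Then M2 = (M1 ⊕ M2) ⊕ M1 over the first 7 bytes.
byte 0: (a5 xor 12) xor 73 = b7 xor 73 = c4
byte 1: (20 xor d9) xor 74 = f9 xor 74 = 8d
byte 2: (6d xor e6) xor 61 = 8b xor 61 = ea
byte 3: (1f xor 15) xor 74 = 0a xor 74 = 7e
byte 4: (c8 xor 79) xor 75 = b1 xor 75 = c4
byte 5: (2b xor 75) xor 73 = 5e xor 73 = 2d
byte 6: (e6 xor 25) xor 20 = c3 xor 20 = e3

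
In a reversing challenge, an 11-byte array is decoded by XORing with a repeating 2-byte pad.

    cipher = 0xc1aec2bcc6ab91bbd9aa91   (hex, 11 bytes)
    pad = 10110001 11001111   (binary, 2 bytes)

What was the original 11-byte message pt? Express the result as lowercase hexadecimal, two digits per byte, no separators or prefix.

7061737377642074686520

The 2-byte key repeats, so the effective keystream is b1 cf b1 cf b1 cf b1 cf b1 cf b1.
byte 0: c1 XOR b1 = 70
byte 1: ae XOR cf = 61
byte 2: c2 XOR b1 = 73
byte 3: bc XOR cf = 73
byte 4: c6 XOR b1 = 77
byte 5: ab XOR cf = 64
byte 6: 91 XOR b1 = 20
byte 7: bb XOR cf = 74
byte 8: d9 XOR b1 = 68
byte 9: aa XOR cf = 65
byte 10: 91 XOR b1 = 20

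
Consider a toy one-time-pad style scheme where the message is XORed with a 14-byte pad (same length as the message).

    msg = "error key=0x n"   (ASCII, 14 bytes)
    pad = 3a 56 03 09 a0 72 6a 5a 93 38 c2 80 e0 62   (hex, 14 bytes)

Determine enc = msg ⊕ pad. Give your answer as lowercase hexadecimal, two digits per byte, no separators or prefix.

5f247166d252013fea05f2f8c00c

01100101 ⊕ 00111010 = 01011111
01110010 ⊕ 01010110 = 00100100
01110010 ⊕ 00000011 = 01110001
01101111 ⊕ 00001001 = 01100110
01110010 ⊕ 10100000 = 11010010
00100000 ⊕ 01110010 = 01010010
01101011 ⊕ 01101010 = 00000001
01100101 ⊕ 01011010 = 00111111
01111001 ⊕ 10010011 = 11101010
00111101 ⊕ 00111000 = 00000101
00110000 ⊕ 11000010 = 11110010
01111000 ⊕ 10000000 = 11111000
00100000 ⊕ 11100000 = 11000000
01101110 ⊕ 01100010 = 00001100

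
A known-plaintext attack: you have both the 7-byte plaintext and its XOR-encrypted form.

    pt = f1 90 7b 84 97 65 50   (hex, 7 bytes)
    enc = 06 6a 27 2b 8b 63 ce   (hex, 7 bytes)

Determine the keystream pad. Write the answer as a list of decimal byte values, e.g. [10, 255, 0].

[247, 250, 92, 175, 28, 6, 158]

Since enc = pt ⊕ pad, XORing both sides with pt gives pad = pt ⊕ enc.
11110001 xor 00000110 = 11110111
10010000 xor 01101010 = 11111010
01111011 xor 00100111 = 01011100
10000100 xor 00101011 = 10101111
10010111 xor 10001011 = 00011100
01100101 xor 01100011 = 00000110
01010000 xor 11001110 = 10011110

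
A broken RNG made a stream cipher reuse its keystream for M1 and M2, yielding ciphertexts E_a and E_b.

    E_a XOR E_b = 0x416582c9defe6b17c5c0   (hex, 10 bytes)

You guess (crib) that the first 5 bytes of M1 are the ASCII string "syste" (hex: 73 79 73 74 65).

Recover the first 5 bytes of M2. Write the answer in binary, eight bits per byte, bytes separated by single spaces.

Since E_a ⊕ E_b = M1 ⊕ M2, XORing with the guessed M1 bytes yields the corresponding M2 bytes: M2 = (E_a ⊕ E_b) ⊕ M1.
41 xor 73 = 32
65 xor 79 = 1c
82 xor 73 = f1
c9 xor 74 = bd
de xor 65 = bb

00110010 00011100 11110001 10111101 10111011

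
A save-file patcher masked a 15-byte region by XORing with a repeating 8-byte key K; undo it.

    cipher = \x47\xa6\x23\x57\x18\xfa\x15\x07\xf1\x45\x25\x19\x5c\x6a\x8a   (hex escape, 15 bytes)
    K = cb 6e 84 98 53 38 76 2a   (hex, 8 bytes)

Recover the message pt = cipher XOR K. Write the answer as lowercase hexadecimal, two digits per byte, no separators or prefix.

8cc8a7cf4bc2632d3a2ba1810f52fc

The 8-byte key repeats, so the effective keystream is cb 6e 84 98 53 38 76 2a cb 6e 84 98 53 38 76.
byte 0:  71 XOR 203 = 140
byte 1: 166 XOR 110 = 200
byte 2:  35 XOR 132 = 167
byte 3:  87 XOR 152 = 207
byte 4:  24 XOR  83 =  75
byte 5: 250 XOR  56 = 194
byte 6:  21 XOR 118 =  99
byte 7:   7 XOR  42 =  45
byte 8: 241 XOR 203 =  58
byte 9:  69 XOR 110 =  43
byte 10:  37 XOR 132 = 161
byte 11:  25 XOR 152 = 129
byte 12:  92 XOR  83 =  15
byte 13: 106 XOR  56 =  82
byte 14: 138 XOR 118 = 252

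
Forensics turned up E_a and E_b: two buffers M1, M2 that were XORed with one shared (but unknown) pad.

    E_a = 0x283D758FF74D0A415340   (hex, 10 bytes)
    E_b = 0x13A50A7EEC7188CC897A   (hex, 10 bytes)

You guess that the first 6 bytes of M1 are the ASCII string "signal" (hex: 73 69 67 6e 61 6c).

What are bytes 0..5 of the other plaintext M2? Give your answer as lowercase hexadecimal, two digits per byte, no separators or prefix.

First, E_a ⊕ E_b = (M1 ⊕ K) ⊕ (M2 ⊕ K) = M1 ⊕ M2, so the key drops out. Then M2 = (M1 ⊕ M2) ⊕ M1 over the first 6 bytes.
byte 0: (28 xor 13) xor 73 = 3b xor 73 = 48
byte 1: (3d xor a5) xor 69 = 98 xor 69 = f1
byte 2: (75 xor 0a) xor 67 = 7f xor 67 = 18
byte 3: (8f xor 7e) xor 6e = f1 xor 6e = 9f
byte 4: (f7 xor ec) xor 61 = 1b xor 61 = 7a
byte 5: (4d xor 71) xor 6c = 3c xor 6c = 50

48f1189f7a50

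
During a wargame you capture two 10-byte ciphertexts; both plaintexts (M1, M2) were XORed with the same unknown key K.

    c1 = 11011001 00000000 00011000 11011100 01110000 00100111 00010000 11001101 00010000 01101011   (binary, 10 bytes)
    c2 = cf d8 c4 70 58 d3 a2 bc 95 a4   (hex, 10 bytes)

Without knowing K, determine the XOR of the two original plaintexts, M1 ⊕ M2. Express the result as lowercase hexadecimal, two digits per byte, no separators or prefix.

c1 ⊕ c2 = (M1 ⊕ K) ⊕ (M2 ⊕ K) = M1 ⊕ M2 — the shared key cancels under XOR.
d9 ⊕ cf = 16
00 ⊕ d8 = d8
18 ⊕ c4 = dc
dc ⊕ 70 = ac
70 ⊕ 58 = 28
27 ⊕ d3 = f4
10 ⊕ a2 = b2
cd ⊕ bc = 71
10 ⊕ 95 = 85
6b ⊕ a4 = cf

16d8dcac28f4b27185cf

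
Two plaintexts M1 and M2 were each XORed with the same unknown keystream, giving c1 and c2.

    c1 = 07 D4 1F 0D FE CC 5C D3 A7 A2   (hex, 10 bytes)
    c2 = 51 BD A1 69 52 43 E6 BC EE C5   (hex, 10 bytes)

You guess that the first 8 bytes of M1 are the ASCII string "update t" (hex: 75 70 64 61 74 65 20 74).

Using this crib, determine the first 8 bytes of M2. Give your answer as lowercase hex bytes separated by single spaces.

23 19 da 05 d8 ea 9a 1b

First, c1 ⊕ c2 = (M1 ⊕ K) ⊕ (M2 ⊕ K) = M1 ⊕ M2, so the key drops out. Then M2 = (M1 ⊕ M2) ⊕ M1 over the first 8 bytes.
byte 0: (07 ^ 51) ^ 75 = 56 ^ 75 = 23
byte 1: (d4 ^ bd) ^ 70 = 69 ^ 70 = 19
byte 2: (1f ^ a1) ^ 64 = be ^ 64 = da
byte 3: (0d ^ 69) ^ 61 = 64 ^ 61 = 05
byte 4: (fe ^ 52) ^ 74 = ac ^ 74 = d8
byte 5: (cc ^ 43) ^ 65 = 8f ^ 65 = ea
byte 6: (5c ^ e6) ^ 20 = ba ^ 20 = 9a
byte 7: (d3 ^ bc) ^ 74 = 6f ^ 74 = 1b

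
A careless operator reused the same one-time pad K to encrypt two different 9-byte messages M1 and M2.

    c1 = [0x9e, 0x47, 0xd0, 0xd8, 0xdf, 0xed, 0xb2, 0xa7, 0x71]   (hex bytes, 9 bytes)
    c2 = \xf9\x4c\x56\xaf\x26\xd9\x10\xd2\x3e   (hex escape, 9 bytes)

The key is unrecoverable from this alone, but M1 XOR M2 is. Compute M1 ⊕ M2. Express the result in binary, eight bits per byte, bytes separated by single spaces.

c1 ⊕ c2 = (M1 ⊕ K) ⊕ (M2 ⊕ K) = M1 ⊕ M2 — the shared key cancels under XOR.
9e xor f9 = 67
47 xor 4c = 0b
d0 xor 56 = 86
d8 xor af = 77
df xor 26 = f9
ed xor d9 = 34
b2 xor 10 = a2
a7 xor d2 = 75
71 xor 3e = 4f

01100111 00001011 10000110 01110111 11111001 00110100 10100010 01110101 01001111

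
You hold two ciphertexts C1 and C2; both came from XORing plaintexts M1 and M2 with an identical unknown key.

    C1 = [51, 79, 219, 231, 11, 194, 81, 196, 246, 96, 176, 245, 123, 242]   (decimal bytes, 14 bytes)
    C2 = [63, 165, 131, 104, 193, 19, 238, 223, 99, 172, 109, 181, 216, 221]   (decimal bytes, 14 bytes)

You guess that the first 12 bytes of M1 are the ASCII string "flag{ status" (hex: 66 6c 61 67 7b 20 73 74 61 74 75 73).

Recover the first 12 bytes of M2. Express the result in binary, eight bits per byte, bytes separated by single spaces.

01101010 10000110 00111001 11101000 10110001 11110001 11001100 01101111 11110100 10111000 10101000 00110011

First, C1 ⊕ C2 = (M1 ⊕ K) ⊕ (M2 ⊕ K) = M1 ⊕ M2, so the key drops out. Then M2 = (M1 ⊕ M2) ⊕ M1 over the first 12 bytes.
byte 0: (33 xor 3f) xor 66 = 0c xor 66 = 6a
byte 1: (4f xor a5) xor 6c = ea xor 6c = 86
byte 2: (db xor 83) xor 61 = 58 xor 61 = 39
byte 3: (e7 xor 68) xor 67 = 8f xor 67 = e8
byte 4: (0b xor c1) xor 7b = ca xor 7b = b1
byte 5: (c2 xor 13) xor 20 = d1 xor 20 = f1
byte 6: (51 xor ee) xor 73 = bf xor 73 = cc
byte 7: (c4 xor df) xor 74 = 1b xor 74 = 6f
byte 8: (f6 xor 63) xor 61 = 95 xor 61 = f4
byte 9: (60 xor ac) xor 74 = cc xor 74 = b8
byte 10: (b0 xor 6d) xor 75 = dd xor 75 = a8
byte 11: (f5 xor b5) xor 73 = 40 xor 73 = 33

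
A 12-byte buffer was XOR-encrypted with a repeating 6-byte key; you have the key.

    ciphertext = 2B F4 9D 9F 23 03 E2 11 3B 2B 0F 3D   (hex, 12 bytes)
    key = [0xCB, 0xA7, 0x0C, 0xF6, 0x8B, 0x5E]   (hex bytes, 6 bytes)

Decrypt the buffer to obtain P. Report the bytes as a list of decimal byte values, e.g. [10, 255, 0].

The 6-byte key repeats, so the effective keystream is cb a7 0c f6 8b 5e cb a7 0c f6 8b 5e.
byte 0: 2b ⊕ cb = e0
byte 1: f4 ⊕ a7 = 53
byte 2: 9d ⊕ 0c = 91
byte 3: 9f ⊕ f6 = 69
byte 4: 23 ⊕ 8b = a8
byte 5: 03 ⊕ 5e = 5d
byte 6: e2 ⊕ cb = 29
byte 7: 11 ⊕ a7 = b6
byte 8: 3b ⊕ 0c = 37
byte 9: 2b ⊕ f6 = dd
byte 10: 0f ⊕ 8b = 84
byte 11: 3d ⊕ 5e = 63

[224, 83, 145, 105, 168, 93, 41, 182, 55, 221, 132, 99]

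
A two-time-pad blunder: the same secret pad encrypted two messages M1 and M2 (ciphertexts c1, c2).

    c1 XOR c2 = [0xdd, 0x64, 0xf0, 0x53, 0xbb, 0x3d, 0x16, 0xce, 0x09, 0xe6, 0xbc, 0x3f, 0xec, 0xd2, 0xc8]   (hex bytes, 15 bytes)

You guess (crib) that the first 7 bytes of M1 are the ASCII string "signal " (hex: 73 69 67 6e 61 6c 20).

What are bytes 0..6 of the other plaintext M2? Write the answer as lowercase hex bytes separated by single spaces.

ae 0d 97 3d da 51 36

Since c1 ⊕ c2 = M1 ⊕ M2, XORing with the guessed M1 bytes yields the corresponding M2 bytes: M2 = (c1 ⊕ c2) ⊕ M1.
byte 0: 221 xor 115 = 174
byte 1: 100 xor 105 =  13
byte 2: 240 xor 103 = 151
byte 3:  83 xor 110 =  61
byte 4: 187 xor  97 = 218
byte 5:  61 xor 108 =  81
byte 6:  22 xor  32 =  54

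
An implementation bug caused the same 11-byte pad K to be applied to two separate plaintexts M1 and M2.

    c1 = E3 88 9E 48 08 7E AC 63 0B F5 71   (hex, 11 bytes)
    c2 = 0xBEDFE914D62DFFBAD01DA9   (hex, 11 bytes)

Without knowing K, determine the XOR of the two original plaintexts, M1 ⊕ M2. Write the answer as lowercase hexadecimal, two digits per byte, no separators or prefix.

5d57775cde5353d9dbe8d8

c1 ⊕ c2 = (M1 ⊕ K) ⊕ (M2 ⊕ K) = M1 ⊕ M2 — the shared key cancels under XOR.
e3 ^ be = 5d
88 ^ df = 57
9e ^ e9 = 77
48 ^ 14 = 5c
08 ^ d6 = de
7e ^ 2d = 53
ac ^ ff = 53
63 ^ ba = d9
0b ^ d0 = db
f5 ^ 1d = e8
71 ^ a9 = d8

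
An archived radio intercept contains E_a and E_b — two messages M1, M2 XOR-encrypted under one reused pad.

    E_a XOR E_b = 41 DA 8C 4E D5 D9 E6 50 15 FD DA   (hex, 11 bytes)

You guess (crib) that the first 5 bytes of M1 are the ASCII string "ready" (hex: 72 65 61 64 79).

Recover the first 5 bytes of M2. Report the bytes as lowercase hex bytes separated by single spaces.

33 bf ed 2a ac

Since E_a ⊕ E_b = M1 ⊕ M2, XORing with the guessed M1 bytes yields the corresponding M2 bytes: M2 = (E_a ⊕ E_b) ⊕ M1.
byte 0: 41 ^ 72 = 33
byte 1: da ^ 65 = bf
byte 2: 8c ^ 61 = ed
byte 3: 4e ^ 64 = 2a
byte 4: d5 ^ 79 = ac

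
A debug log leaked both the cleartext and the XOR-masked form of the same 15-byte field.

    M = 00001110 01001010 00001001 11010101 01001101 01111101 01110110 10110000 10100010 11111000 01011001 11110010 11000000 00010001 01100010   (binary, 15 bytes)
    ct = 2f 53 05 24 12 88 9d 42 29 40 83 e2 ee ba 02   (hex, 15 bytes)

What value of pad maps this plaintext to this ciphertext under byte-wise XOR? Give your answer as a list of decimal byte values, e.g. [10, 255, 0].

[33, 25, 12, 241, 95, 245, 235, 242, 139, 184, 218, 16, 46, 171, 96]

Since ct = M ⊕ pad, XORing both sides with M gives pad = M ⊕ ct.
00001110 ^ 00101111 = 00100001
01001010 ^ 01010011 = 00011001
00001001 ^ 00000101 = 00001100
11010101 ^ 00100100 = 11110001
01001101 ^ 00010010 = 01011111
01111101 ^ 10001000 = 11110101
01110110 ^ 10011101 = 11101011
10110000 ^ 01000010 = 11110010
10100010 ^ 00101001 = 10001011
11111000 ^ 01000000 = 10111000
01011001 ^ 10000011 = 11011010
11110010 ^ 11100010 = 00010000
11000000 ^ 11101110 = 00101110
00010001 ^ 10111010 = 10101011
01100010 ^ 00000010 = 01100000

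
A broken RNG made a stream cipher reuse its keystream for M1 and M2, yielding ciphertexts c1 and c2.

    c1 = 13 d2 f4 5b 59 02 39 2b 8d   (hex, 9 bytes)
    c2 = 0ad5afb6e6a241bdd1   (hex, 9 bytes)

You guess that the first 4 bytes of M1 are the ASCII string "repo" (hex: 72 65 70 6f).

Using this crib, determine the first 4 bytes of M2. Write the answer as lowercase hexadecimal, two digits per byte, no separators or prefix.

First, c1 ⊕ c2 = (M1 ⊕ K) ⊕ (M2 ⊕ K) = M1 ⊕ M2, so the key drops out. Then M2 = (M1 ⊕ M2) ⊕ M1 over the first 4 bytes.
byte 0: (13 XOR 0a) XOR 72 = 19 XOR 72 = 6b
byte 1: (d2 XOR d5) XOR 65 = 07 XOR 65 = 62
byte 2: (f4 XOR af) XOR 70 = 5b XOR 70 = 2b
byte 3: (5b XOR b6) XOR 6f = ed XOR 6f = 82

6b622b82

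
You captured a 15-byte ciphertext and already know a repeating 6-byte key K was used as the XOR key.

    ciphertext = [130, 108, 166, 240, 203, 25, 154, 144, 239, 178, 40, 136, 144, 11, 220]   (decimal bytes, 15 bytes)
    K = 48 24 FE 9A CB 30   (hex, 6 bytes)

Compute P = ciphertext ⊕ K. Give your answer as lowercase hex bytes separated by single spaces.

The 6-byte key repeats, so the effective keystream is 48 24 fe 9a cb 30 48 24 fe 9a cb 30 48 24 fe.
byte 0: 10000010 ^ 01001000 = 11001010
byte 1: 01101100 ^ 00100100 = 01001000
byte 2: 10100110 ^ 11111110 = 01011000
byte 3: 11110000 ^ 10011010 = 01101010
byte 4: 11001011 ^ 11001011 = 00000000
byte 5: 00011001 ^ 00110000 = 00101001
byte 6: 10011010 ^ 01001000 = 11010010
byte 7: 10010000 ^ 00100100 = 10110100
byte 8: 11101111 ^ 11111110 = 00010001
byte 9: 10110010 ^ 10011010 = 00101000
byte 10: 00101000 ^ 11001011 = 11100011
byte 11: 10001000 ^ 00110000 = 10111000
byte 12: 10010000 ^ 01001000 = 11011000
byte 13: 00001011 ^ 00100100 = 00101111
byte 14: 11011100 ^ 11111110 = 00100010

ca 48 58 6a 00 29 d2 b4 11 28 e3 b8 d8 2f 22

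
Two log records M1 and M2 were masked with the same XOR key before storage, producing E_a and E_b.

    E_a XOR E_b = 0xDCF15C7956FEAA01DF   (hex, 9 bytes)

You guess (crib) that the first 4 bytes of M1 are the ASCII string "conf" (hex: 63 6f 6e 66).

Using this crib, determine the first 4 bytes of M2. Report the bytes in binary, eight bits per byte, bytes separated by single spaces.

10111111 10011110 00110010 00011111

Since E_a ⊕ E_b = M1 ⊕ M2, XORing with the guessed M1 bytes yields the corresponding M2 bytes: M2 = (E_a ⊕ E_b) ⊕ M1.
byte 0: 220 XOR  99 = 191
byte 1: 241 XOR 111 = 158
byte 2:  92 XOR 110 =  50
byte 3: 121 XOR 102 =  31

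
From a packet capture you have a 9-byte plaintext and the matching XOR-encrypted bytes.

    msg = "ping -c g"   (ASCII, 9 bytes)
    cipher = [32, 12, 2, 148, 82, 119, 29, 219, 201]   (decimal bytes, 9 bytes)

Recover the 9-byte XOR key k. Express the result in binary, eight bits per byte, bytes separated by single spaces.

01010000 01100101 01101100 11110011 01110010 01011010 01111110 11111011 10101110

Since cipher = msg ⊕ k, XORing both sides with msg gives k = msg ⊕ cipher.
01110000 XOR 00100000 = 01010000
01101001 XOR 00001100 = 01100101
01101110 XOR 00000010 = 01101100
01100111 XOR 10010100 = 11110011
00100000 XOR 01010010 = 01110010
00101101 XOR 01110111 = 01011010
01100011 XOR 00011101 = 01111110
00100000 XOR 11011011 = 11111011
01100111 XOR 11001001 = 10101110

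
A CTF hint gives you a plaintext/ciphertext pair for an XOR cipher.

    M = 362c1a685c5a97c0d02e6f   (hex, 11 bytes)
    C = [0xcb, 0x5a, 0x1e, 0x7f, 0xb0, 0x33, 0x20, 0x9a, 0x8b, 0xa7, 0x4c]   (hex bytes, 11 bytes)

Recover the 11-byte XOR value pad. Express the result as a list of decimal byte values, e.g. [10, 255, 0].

[253, 118, 4, 23, 236, 105, 183, 90, 91, 137, 35]

Since C = M ⊕ pad, XORing both sides with M gives pad = M ⊕ C.
36 xor cb = fd
2c xor 5a = 76
1a xor 1e = 04
68 xor 7f = 17
5c xor b0 = ec
5a xor 33 = 69
97 xor 20 = b7
c0 xor 9a = 5a
d0 xor 8b = 5b
2e xor a7 = 89
6f xor 4c = 23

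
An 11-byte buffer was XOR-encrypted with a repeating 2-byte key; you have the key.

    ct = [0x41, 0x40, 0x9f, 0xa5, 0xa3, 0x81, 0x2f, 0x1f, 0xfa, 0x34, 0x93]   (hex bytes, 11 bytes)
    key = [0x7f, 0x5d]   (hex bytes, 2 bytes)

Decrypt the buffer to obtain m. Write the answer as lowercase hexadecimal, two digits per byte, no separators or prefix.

The 2-byte key repeats, so the effective keystream is 7f 5d 7f 5d 7f 5d 7f 5d 7f 5d 7f.
byte 0: 41 xor 7f = 3e
byte 1: 40 xor 5d = 1d
byte 2: 9f xor 7f = e0
byte 3: a5 xor 5d = f8
byte 4: a3 xor 7f = dc
byte 5: 81 xor 5d = dc
byte 6: 2f xor 7f = 50
byte 7: 1f xor 5d = 42
byte 8: fa xor 7f = 85
byte 9: 34 xor 5d = 69
byte 10: 93 xor 7f = ec

3e1de0f8dcdc50428569ec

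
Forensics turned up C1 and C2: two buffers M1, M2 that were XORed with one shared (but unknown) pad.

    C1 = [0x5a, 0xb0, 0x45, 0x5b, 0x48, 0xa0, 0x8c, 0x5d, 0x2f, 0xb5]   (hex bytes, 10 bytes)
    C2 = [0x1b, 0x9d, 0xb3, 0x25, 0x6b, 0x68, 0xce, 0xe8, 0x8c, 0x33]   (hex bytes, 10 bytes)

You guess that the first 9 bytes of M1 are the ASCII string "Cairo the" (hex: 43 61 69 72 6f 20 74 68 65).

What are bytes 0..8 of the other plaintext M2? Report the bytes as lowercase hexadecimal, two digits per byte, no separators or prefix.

First, C1 ⊕ C2 = (M1 ⊕ K) ⊕ (M2 ⊕ K) = M1 ⊕ M2, so the key drops out. Then M2 = (M1 ⊕ M2) ⊕ M1 over the first 9 bytes.
byte 0: (5a XOR 1b) XOR 43 = 41 XOR 43 = 02
byte 1: (b0 XOR 9d) XOR 61 = 2d XOR 61 = 4c
byte 2: (45 XOR b3) XOR 69 = f6 XOR 69 = 9f
byte 3: (5b XOR 25) XOR 72 = 7e XOR 72 = 0c
byte 4: (48 XOR 6b) XOR 6f = 23 XOR 6f = 4c
byte 5: (a0 XOR 68) XOR 20 = c8 XOR 20 = e8
byte 6: (8c XOR ce) XOR 74 = 42 XOR 74 = 36
byte 7: (5d XOR e8) XOR 68 = b5 XOR 68 = dd
byte 8: (2f XOR 8c) XOR 65 = a3 XOR 65 = c6

024c9f0c4ce836ddc6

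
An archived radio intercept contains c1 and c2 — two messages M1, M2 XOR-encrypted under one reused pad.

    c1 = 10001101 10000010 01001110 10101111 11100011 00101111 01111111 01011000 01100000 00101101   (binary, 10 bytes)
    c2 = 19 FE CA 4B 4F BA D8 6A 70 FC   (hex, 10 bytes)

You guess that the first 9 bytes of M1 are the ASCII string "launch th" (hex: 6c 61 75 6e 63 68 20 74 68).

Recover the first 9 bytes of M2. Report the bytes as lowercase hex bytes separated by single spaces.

First, c1 ⊕ c2 = (M1 ⊕ K) ⊕ (M2 ⊕ K) = M1 ⊕ M2, so the key drops out. Then M2 = (M1 ⊕ M2) ⊕ M1 over the first 9 bytes.
byte 0: (8d XOR 19) XOR 6c = 94 XOR 6c = f8
byte 1: (82 XOR fe) XOR 61 = 7c XOR 61 = 1d
byte 2: (4e XOR ca) XOR 75 = 84 XOR 75 = f1
byte 3: (af XOR 4b) XOR 6e = e4 XOR 6e = 8a
byte 4: (e3 XOR 4f) XOR 63 = ac XOR 63 = cf
byte 5: (2f XOR ba) XOR 68 = 95 XOR 68 = fd
byte 6: (7f XOR d8) XOR 20 = a7 XOR 20 = 87
byte 7: (58 XOR 6a) XOR 74 = 32 XOR 74 = 46
byte 8: (60 XOR 70) XOR 68 = 10 XOR 68 = 78

f8 1d f1 8a cf fd 87 46 78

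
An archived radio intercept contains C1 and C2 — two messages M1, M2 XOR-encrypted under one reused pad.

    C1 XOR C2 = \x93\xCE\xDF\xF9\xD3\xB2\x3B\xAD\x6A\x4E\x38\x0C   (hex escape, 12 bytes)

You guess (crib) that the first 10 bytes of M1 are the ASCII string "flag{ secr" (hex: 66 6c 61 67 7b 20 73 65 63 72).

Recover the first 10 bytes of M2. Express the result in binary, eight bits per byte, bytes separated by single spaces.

Since C1 ⊕ C2 = M1 ⊕ M2, XORing with the guessed M1 bytes yields the corresponding M2 bytes: M2 = (C1 ⊕ C2) ⊕ M1.
byte 0: 147 ^ 102 = 245
byte 1: 206 ^ 108 = 162
byte 2: 223 ^  97 = 190
byte 3: 249 ^ 103 = 158
byte 4: 211 ^ 123 = 168
byte 5: 178 ^  32 = 146
byte 6:  59 ^ 115 =  72
byte 7: 173 ^ 101 = 200
byte 8: 106 ^  99 =   9
byte 9:  78 ^ 114 =  60

11110101 10100010 10111110 10011110 10101000 10010010 01001000 11001000 00001001 00111100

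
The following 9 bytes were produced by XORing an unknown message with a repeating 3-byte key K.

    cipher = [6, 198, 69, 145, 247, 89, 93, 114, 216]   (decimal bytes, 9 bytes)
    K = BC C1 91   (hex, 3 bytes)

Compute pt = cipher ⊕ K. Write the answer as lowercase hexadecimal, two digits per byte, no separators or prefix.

ba07d42d36c8e1b349

The 3-byte key repeats, so the effective keystream is bc c1 91 bc c1 91 bc c1 91.
byte 0: 06 ⊕ bc = ba
byte 1: c6 ⊕ c1 = 07
byte 2: 45 ⊕ 91 = d4
byte 3: 91 ⊕ bc = 2d
byte 4: f7 ⊕ c1 = 36
byte 5: 59 ⊕ 91 = c8
byte 6: 5d ⊕ bc = e1
byte 7: 72 ⊕ c1 = b3
byte 8: d8 ⊕ 91 = 49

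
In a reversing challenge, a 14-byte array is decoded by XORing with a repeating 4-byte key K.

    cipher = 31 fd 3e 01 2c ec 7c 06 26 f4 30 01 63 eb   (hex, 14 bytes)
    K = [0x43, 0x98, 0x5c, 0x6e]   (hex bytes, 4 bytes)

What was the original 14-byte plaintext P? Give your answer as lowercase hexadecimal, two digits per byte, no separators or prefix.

The 4-byte key repeats, so the effective keystream is 43 98 5c 6e 43 98 5c 6e 43 98 5c 6e 43 98.
byte 0: 31 ^ 43 = 72
byte 1: fd ^ 98 = 65
byte 2: 3e ^ 5c = 62
byte 3: 01 ^ 6e = 6f
byte 4: 2c ^ 43 = 6f
byte 5: ec ^ 98 = 74
byte 6: 7c ^ 5c = 20
byte 7: 06 ^ 6e = 68
byte 8: 26 ^ 43 = 65
byte 9: f4 ^ 98 = 6c
byte 10: 30 ^ 5c = 6c
byte 11: 01 ^ 6e = 6f
byte 12: 63 ^ 43 = 20
byte 13: eb ^ 98 = 73

7265626f6f742068656c6c6f2073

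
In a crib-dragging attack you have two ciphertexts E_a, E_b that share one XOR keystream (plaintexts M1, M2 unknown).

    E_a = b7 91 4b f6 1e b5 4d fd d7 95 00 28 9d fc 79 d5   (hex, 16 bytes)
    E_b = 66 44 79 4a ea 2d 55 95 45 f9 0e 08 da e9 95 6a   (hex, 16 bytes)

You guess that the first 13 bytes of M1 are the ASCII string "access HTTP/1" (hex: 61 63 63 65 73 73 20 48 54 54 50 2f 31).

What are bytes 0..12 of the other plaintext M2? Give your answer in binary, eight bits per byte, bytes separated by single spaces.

10110000 10110110 01010001 11011001 10000111 11101011 00111000 00100000 11000110 00111000 01011110 00001111 01110110

First, E_a ⊕ E_b = (M1 ⊕ K) ⊕ (M2 ⊕ K) = M1 ⊕ M2, so the key drops out. Then M2 = (M1 ⊕ M2) ⊕ M1 over the first 13 bytes.
byte 0: (b7 XOR 66) XOR 61 = d1 XOR 61 = b0
byte 1: (91 XOR 44) XOR 63 = d5 XOR 63 = b6
byte 2: (4b XOR 79) XOR 63 = 32 XOR 63 = 51
byte 3: (f6 XOR 4a) XOR 65 = bc XOR 65 = d9
byte 4: (1e XOR ea) XOR 73 = f4 XOR 73 = 87
byte 5: (b5 XOR 2d) XOR 73 = 98 XOR 73 = eb
byte 6: (4d XOR 55) XOR 20 = 18 XOR 20 = 38
byte 7: (fd XOR 95) XOR 48 = 68 XOR 48 = 20
byte 8: (d7 XOR 45) XOR 54 = 92 XOR 54 = c6
byte 9: (95 XOR f9) XOR 54 = 6c XOR 54 = 38
byte 10: (00 XOR 0e) XOR 50 = 0e XOR 50 = 5e
byte 11: (28 XOR 08) XOR 2f = 20 XOR 2f = 0f
byte 12: (9d XOR da) XOR 31 = 47 XOR 31 = 76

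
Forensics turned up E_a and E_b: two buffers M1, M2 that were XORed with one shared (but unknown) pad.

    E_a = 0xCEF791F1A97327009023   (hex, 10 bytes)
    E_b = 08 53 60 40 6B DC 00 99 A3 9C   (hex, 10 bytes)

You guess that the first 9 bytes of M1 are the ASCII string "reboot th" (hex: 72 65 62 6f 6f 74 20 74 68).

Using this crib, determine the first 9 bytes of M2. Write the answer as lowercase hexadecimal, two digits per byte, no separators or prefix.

First, E_a ⊕ E_b = (M1 ⊕ K) ⊕ (M2 ⊕ K) = M1 ⊕ M2, so the key drops out. Then M2 = (M1 ⊕ M2) ⊕ M1 over the first 9 bytes.
byte 0: (ce ⊕ 08) ⊕ 72 = c6 ⊕ 72 = b4
byte 1: (f7 ⊕ 53) ⊕ 65 = a4 ⊕ 65 = c1
byte 2: (91 ⊕ 60) ⊕ 62 = f1 ⊕ 62 = 93
byte 3: (f1 ⊕ 40) ⊕ 6f = b1 ⊕ 6f = de
byte 4: (a9 ⊕ 6b) ⊕ 6f = c2 ⊕ 6f = ad
byte 5: (73 ⊕ dc) ⊕ 74 = af ⊕ 74 = db
byte 6: (27 ⊕ 00) ⊕ 20 = 27 ⊕ 20 = 07
byte 7: (00 ⊕ 99) ⊕ 74 = 99 ⊕ 74 = ed
byte 8: (90 ⊕ a3) ⊕ 68 = 33 ⊕ 68 = 5b

b4c193deaddb07ed5b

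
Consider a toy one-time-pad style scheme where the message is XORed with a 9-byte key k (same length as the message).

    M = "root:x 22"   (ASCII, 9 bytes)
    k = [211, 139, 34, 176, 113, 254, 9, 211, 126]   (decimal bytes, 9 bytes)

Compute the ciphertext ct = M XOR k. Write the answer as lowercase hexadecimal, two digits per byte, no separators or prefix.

a1e44dc44b8629e14c

XOR is its own inverse, so applying the key byte-wise gives the result directly.
72 ^ d3 = a1
6f ^ 8b = e4
6f ^ 22 = 4d
74 ^ b0 = c4
3a ^ 71 = 4b
78 ^ fe = 86
20 ^ 09 = 29
32 ^ d3 = e1
32 ^ 7e = 4c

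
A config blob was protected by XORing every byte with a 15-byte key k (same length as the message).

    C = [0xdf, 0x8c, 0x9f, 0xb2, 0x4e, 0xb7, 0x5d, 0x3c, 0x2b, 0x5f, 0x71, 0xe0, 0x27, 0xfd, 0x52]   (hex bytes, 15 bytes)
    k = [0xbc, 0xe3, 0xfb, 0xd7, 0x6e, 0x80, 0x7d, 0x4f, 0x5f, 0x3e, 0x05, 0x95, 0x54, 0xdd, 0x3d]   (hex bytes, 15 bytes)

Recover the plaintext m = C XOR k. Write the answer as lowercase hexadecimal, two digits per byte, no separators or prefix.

df ^ bc = 63
8c ^ e3 = 6f
9f ^ fb = 64
b2 ^ d7 = 65
4e ^ 6e = 20
b7 ^ 80 = 37
5d ^ 7d = 20
3c ^ 4f = 73
2b ^ 5f = 74
5f ^ 3e = 61
71 ^ 05 = 74
e0 ^ 95 = 75
27 ^ 54 = 73
fd ^ dd = 20
52 ^ 3d = 6f

636f6465203720737461747573206f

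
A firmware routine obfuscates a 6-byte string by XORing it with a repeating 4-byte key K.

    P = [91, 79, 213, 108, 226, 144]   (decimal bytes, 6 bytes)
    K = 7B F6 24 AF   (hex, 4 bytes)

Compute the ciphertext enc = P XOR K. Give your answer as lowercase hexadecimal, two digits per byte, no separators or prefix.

20b9f1c39966

The 4-byte key repeats, so the effective keystream is 7b f6 24 af 7b f6.
byte 0:  91 XOR 123 =  32
byte 1:  79 XOR 246 = 185
byte 2: 213 XOR  36 = 241
byte 3: 108 XOR 175 = 195
byte 4: 226 XOR 123 = 153
byte 5: 144 XOR 246 = 102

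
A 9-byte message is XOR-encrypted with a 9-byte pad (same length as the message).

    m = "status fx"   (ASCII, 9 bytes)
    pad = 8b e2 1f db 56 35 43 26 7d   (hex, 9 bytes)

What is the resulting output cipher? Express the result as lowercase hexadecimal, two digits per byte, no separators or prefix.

byte 0: 115 XOR 139 = 248
byte 1: 116 XOR 226 = 150
byte 2:  97 XOR  31 = 126
byte 3: 116 XOR 219 = 175
byte 4: 117 XOR  86 =  35
byte 5: 115 XOR  53 =  70
byte 6:  32 XOR  67 =  99
byte 7: 102 XOR  38 =  64
byte 8: 120 XOR 125 =   5

f8967eaf2346634005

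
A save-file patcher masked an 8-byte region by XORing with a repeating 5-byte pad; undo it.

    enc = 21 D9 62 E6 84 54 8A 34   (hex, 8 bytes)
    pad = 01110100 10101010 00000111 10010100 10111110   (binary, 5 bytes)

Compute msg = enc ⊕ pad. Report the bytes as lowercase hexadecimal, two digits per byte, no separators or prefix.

The 5-byte key repeats, so the effective keystream is 74 aa 07 94 be 74 aa 07.
byte 0: 21 ⊕ 74 = 55
byte 1: d9 ⊕ aa = 73
byte 2: 62 ⊕ 07 = 65
byte 3: e6 ⊕ 94 = 72
byte 4: 84 ⊕ be = 3a
byte 5: 54 ⊕ 74 = 20
byte 6: 8a ⊕ aa = 20
byte 7: 34 ⊕ 07 = 33

557365723a202033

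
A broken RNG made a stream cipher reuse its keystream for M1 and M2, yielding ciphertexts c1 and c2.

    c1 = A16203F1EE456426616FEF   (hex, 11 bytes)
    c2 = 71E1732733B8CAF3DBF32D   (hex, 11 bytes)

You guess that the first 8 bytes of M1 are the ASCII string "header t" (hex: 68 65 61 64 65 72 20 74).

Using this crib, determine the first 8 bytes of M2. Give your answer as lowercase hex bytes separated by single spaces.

First, c1 ⊕ c2 = (M1 ⊕ K) ⊕ (M2 ⊕ K) = M1 ⊕ M2, so the key drops out. Then M2 = (M1 ⊕ M2) ⊕ M1 over the first 8 bytes.
byte 0: (a1 ^ 71) ^ 68 = d0 ^ 68 = b8
byte 1: (62 ^ e1) ^ 65 = 83 ^ 65 = e6
byte 2: (03 ^ 73) ^ 61 = 70 ^ 61 = 11
byte 3: (f1 ^ 27) ^ 64 = d6 ^ 64 = b2
byte 4: (ee ^ 33) ^ 65 = dd ^ 65 = b8
byte 5: (45 ^ b8) ^ 72 = fd ^ 72 = 8f
byte 6: (64 ^ ca) ^ 20 = ae ^ 20 = 8e
byte 7: (26 ^ f3) ^ 74 = d5 ^ 74 = a1

b8 e6 11 b2 b8 8f 8e a1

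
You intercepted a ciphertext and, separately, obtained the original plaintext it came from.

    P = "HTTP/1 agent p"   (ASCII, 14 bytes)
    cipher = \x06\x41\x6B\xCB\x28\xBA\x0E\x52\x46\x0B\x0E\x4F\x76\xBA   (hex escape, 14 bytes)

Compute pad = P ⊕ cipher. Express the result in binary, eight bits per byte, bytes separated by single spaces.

01001110 00010101 00111111 10011011 00000111 10001011 00101110 00110011 00100001 01101110 01100000 00111011 01010110 11001010

Since cipher = P ⊕ pad, XORing both sides with P gives pad = P ⊕ cipher.
48 ^ 06 = 4e
54 ^ 41 = 15
54 ^ 6b = 3f
50 ^ cb = 9b
2f ^ 28 = 07
31 ^ ba = 8b
20 ^ 0e = 2e
61 ^ 52 = 33
67 ^ 46 = 21
65 ^ 0b = 6e
6e ^ 0e = 60
74 ^ 4f = 3b
20 ^ 76 = 56
70 ^ ba = ca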